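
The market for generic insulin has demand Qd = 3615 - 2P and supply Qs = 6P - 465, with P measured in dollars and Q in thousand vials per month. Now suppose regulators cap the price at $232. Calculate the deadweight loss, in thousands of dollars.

927408

Setting quantity demanded equal to quantity supplied, 3615 - 2P = 6P - 465, gives P* = 510 and Q* = 2595.
Because the ceiling (232) lies below the market-clearing price, it is binding.
At P = 232: Qd = 3615 - 2·232 = 3151 and Qs = 6·232 - 465 = 927.
Quantity traded falls to 927. At Q = 927 the demand price is (3615 - 927)/2 = 1344 and the supply price is (465 + 927)/6 = 232.
Deadweight loss = ½ · (1344 - 232) · (2595 - 927) = ½ · 1112 · 1668 = 927408.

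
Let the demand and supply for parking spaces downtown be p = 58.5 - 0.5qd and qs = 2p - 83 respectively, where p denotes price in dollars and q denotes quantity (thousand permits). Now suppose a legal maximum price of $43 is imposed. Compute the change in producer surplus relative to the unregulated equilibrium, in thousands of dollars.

-70

Rearranging demand gives qd = 117 - 2p. Without the control the market clears where 117 - 2p = 2p - 83, i.e. p* = 50 and q* = 17.
Since 43 < 50, the ceiling is binding.
At p = 43: qd = 117 - 2·43 = 31 and qs = 2·43 - 83 = 3.
Producer surplus without the control is ½ · (50 - 41.5) · 17 = 72.25.
With the ceiling, producers sell 3 units at 43, so PS = ½ · (43 - 41.5) · 3 = 2.25.
Change in producer surplus = 2.25 - 72.25 = -70.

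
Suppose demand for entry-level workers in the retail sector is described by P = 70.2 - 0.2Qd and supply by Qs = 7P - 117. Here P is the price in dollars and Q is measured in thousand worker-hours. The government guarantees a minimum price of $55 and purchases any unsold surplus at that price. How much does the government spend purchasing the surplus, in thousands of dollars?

Rearranging demand gives Qd = 351 - 5P. Setting quantity demanded equal to quantity supplied, 351 - 5P = 7P - 117, gives P* = 39 and Q* = 156.
Because the floor (55) lies above the market-clearing price, it is binding.
At P = 55: Qd = 351 - 5·55 = 76 and Qs = 7·55 - 117 = 268.
Surplus = Qs - Qd = 192.
Government expenditure = surplus × support price = 192 × 55 = 10560.

10560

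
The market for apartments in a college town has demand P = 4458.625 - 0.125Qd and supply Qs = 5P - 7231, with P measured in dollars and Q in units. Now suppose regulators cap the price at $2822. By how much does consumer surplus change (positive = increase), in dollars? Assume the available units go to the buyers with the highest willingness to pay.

Rearranging demand gives Qd = 35669 - 8P. Equilibrium: 35669 - 8P = 5P - 7231, so 42900 = 13P and P* = 3300, Q* = 9269.
Since 2822 < 3300, the ceiling is binding.
At P = 2822: Qd = 35669 - 8·2822 = 13093 and Qs = 5·2822 - 7231 = 6879.
Consumer surplus without the control is ½ · (4458.625 - 3300) · 9269 = 5369647.5625.
With the ceiling, 6879 units are sold at 2822 (assume they go to the highest-value buyers). The demand price at Q = 6879 is 3598.75, so CS = ½ · [(4458.625 - 2822) + (3598.75 - 2822)] · 6879 = 8300803.3125.
Change in consumer surplus = 8300803.3125 - 5369647.5625 = 2931155.75.

2931155.75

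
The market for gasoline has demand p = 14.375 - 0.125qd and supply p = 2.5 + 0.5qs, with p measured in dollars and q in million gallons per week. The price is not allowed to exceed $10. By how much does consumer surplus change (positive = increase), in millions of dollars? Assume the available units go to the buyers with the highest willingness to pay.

29

Rearranging demand gives qd = 115 - 8p; rearranging supply gives qs = 2p - 5. Without the control the market clears where 115 - 8p = 2p - 5, i.e. p* = 12 and q* = 19.
Because the ceiling (10) lies below the market-clearing price, it is binding.
At p = 10: qd = 115 - 8·10 = 35 and qs = 2·10 - 5 = 15.
Consumer surplus without the control is ½ · (14.375 - 12) · 19 = 22.5625.
With the ceiling, 15 units are sold at 10 (assume they go to the highest-value buyers). The demand price at q = 15 is 12.5, so CS = ½ · [(14.375 - 10) + (12.5 - 10)] · 15 = 51.5625.
Change in consumer surplus = 51.5625 - 22.5625 = 29.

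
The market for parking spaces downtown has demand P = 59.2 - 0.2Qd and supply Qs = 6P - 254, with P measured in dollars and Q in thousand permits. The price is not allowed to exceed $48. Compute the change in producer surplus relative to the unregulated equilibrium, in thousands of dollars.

Rearranging demand gives Qd = 296 - 5P. In a free market, 296 - 5P = 6P - 254 gives the equilibrium P* = 50, Q* = 46.
The ceiling of 48 is below the equilibrium price 50, so it binds.
At P = 48: Qd = 296 - 5·48 = 56 and Qs = 6·48 - 254 = 34.
Producer surplus without the control is ½ · (50 - 127/3) · 46 = 529/3.
With the ceiling, producers sell 34 units at 48, so PS = ½ · (48 - 127/3) · 34 = 289/3.
Change in producer surplus = 289/3 - 529/3 = -80.

-80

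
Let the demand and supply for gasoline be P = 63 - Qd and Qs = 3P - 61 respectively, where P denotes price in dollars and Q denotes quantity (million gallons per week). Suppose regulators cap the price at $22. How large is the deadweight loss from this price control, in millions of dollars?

Rearranging demand gives Qd = 63 - P. Equilibrium: 63 - P = 3P - 61, so 124 = 4P and P* = 31, Q* = 32.
Since 22 < 31, the ceiling is binding.
At P = 22: Qd = 63 - 22 = 41 and Qs = 3·22 - 61 = 5.
Quantity traded falls to 5. At Q = 5 the demand price is 63 - 5 = 58 and the supply price is (61 + 5)/3 = 22.
Deadweight loss = ½ · (58 - 22) · (32 - 5) = ½ · 36 · 27 = 486.

486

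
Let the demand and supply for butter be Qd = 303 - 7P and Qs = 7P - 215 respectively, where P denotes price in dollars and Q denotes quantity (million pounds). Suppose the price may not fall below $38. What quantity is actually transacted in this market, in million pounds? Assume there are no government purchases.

In a free market, 303 - 7P = 7P - 215 gives the equilibrium P* = 37, Q* = 44.
The floor of 38 is above the equilibrium price 37, so it binds.
At P = 38: Qd = 303 - 7·38 = 37 and Qs = 7·38 - 215 = 51.
The quantity actually transacted is the short side, demand: 37.

37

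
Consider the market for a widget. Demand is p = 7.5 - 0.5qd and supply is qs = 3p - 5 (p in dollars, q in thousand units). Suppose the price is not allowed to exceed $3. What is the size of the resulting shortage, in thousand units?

5

Rearranging demand gives qd = 15 - 2p. Equilibrium: 15 - 2p = 3p - 5, so 20 = 5p and p* = 4, q* = 7.
Because the ceiling (3) lies below the market-clearing price, it is binding.
At p = 3: qd = 15 - 2·3 = 9 and qs = 3·3 - 5 = 4.
Shortage = qd - qs = 9 - 4 = 5.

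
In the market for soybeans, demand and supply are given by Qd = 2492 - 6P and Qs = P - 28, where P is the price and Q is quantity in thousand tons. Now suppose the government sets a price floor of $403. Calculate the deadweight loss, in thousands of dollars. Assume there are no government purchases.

Without the control the market clears where 2492 - 6P = P - 28, i.e. P* = 360 and Q* = 332.
Since 403 > 360, the floor is binding.
At P = 403: Qd = 2492 - 6·403 = 74 and Qs = 403 - 28 = 375.
Quantity traded falls to 74. At Q = 74 the demand price is (2492 - 74)/6 = 403 and the supply price is 28 + 74 = 102.
Deadweight loss = ½ · (403 - 102) · (332 - 74) = ½ · 301 · 258 = 38829.

38829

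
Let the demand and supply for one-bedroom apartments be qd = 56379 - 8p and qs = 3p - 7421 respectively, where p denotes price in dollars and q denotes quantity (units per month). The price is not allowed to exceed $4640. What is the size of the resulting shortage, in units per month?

Without the control the market clears where 56379 - 8p = 3p - 7421, i.e. p* = 5800 and q* = 9979.
Since 4640 < 5800, the ceiling is binding.
At p = 4640: qd = 56379 - 8·4640 = 19259 and qs = 3·4640 - 7421 = 6499.
Shortage = qd - qs = 19259 - 6499 = 12760.

12760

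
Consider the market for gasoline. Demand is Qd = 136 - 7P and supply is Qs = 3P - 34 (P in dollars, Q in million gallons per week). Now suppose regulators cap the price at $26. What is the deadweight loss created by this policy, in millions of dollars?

0

In a free market, 136 - 7P = 3P - 34 gives the equilibrium P* = 17, Q* = 17.
The ceiling of 26 is above the equilibrium price 17, so it is not binding; the market clears at P* = 17, Q* = 17.
Since the control does not bind, no trades are prevented and deadweight loss is zero.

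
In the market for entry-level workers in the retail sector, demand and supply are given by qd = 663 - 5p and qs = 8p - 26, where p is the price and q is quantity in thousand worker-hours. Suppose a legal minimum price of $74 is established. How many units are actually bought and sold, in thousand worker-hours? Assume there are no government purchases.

Without the control the market clears where 663 - 5p = 8p - 26, i.e. p* = 53 and q* = 398.
Since 74 > 53, the floor is binding.
At p = 74: qd = 663 - 5·74 = 293 and qs = 8·74 - 26 = 566.
The quantity actually transacted is the short side, demand: 293.

293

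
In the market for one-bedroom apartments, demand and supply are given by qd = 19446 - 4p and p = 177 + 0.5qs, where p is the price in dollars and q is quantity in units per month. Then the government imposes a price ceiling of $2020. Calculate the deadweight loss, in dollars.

Rearranging supply gives qs = 2p - 354. Without the control the market clears where 19446 - 4p = 2p - 354, i.e. p* = 3300 and q* = 6246.
The ceiling of 2020 is below the equilibrium price 3300, so it binds.
At p = 2020: qd = 19446 - 4·2020 = 11366 and qs = 2·2020 - 354 = 3686.
Quantity traded falls to 3686. At q = 3686 the demand price is (19446 - 3686)/4 = 3940 and the supply price is (354 + 3686)/2 = 2020.
Deadweight loss = ½ · (3940 - 2020) · (6246 - 3686) = ½ · 1920 · 2560 = 2457600.

2457600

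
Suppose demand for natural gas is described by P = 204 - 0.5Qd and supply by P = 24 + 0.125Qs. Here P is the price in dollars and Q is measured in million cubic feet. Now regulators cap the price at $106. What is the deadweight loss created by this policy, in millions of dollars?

Rearranging demand gives Qd = 408 - 2P; rearranging supply gives Qs = 8P - 192. Setting quantity demanded equal to quantity supplied, 408 - 2P = 8P - 192, gives P* = 60 and Q* = 288.
The ceiling of 106 is above the equilibrium price 60, so it is not binding; the market clears at P* = 60, Q* = 288.
Since the control does not bind, no trades are prevented and deadweight loss is zero.

0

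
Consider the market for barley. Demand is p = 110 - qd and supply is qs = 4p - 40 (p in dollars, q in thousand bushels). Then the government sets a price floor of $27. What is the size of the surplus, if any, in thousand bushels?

0

Rearranging demand gives qd = 110 - p. Setting quantity demanded equal to quantity supplied, 110 - p = 4p - 40, gives p* = 30 and q* = 80.
The floor of 27 is below the equilibrium price 30, so it is not binding; the market clears at p* = 30, q* = 80.
Since the control does not bind, there is no surplus.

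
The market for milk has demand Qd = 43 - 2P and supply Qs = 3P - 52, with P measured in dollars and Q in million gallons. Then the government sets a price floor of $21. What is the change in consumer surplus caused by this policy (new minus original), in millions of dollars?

Setting quantity demanded equal to quantity supplied, 43 - 2P = 3P - 52, gives P* = 19 and Q* = 5.
Since 21 > 19, the floor is binding.
At P = 21: Qd = 43 - 2·21 = 1 and Qs = 3·21 - 52 = 11.
Consumer surplus without the control is ½ · (21.5 - 19) · 5 = 6.25.
With the floor, consumers buy 1 units at 21, so CS = ½ · (21.5 - 21) · 1 = 0.25.
Change in consumer surplus = 0.25 - 6.25 = -6.

-6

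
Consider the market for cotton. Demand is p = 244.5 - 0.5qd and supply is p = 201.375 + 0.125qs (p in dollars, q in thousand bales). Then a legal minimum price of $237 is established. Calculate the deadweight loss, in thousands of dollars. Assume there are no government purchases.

911.25

Rearranging demand gives qd = 489 - 2p; rearranging supply gives qs = 8p - 1611. Equilibrium: 489 - 2p = 8p - 1611, so 2100 = 10p and p* = 210, q* = 69.
The floor of 237 is above the equilibrium price 210, so it binds.
At p = 237: qd = 489 - 2·237 = 15 and qs = 8·237 - 1611 = 285.
Quantity traded falls to 15. At q = 15 the demand price is (489 - 15)/2 = 237 and the supply price is (1611 + 15)/8 = 203.25.
Deadweight loss = ½ · (237 - 203.25) · (69 - 15) = ½ · 33.75 · 54 = 911.25.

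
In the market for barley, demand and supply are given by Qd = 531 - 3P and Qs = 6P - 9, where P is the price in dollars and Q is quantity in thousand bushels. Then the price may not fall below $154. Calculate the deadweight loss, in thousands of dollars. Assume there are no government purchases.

19881

Equilibrium: 531 - 3P = 6P - 9, so 540 = 9P and P* = 60, Q* = 351.
Since 154 > 60, the floor is binding.
At P = 154: Qd = 531 - 3·154 = 69 and Qs = 6·154 - 9 = 915.
Quantity traded falls to 69. At Q = 69 the demand price is (531 - 69)/3 = 154 and the supply price is (9 + 69)/6 = 13.
Deadweight loss = ½ · (154 - 13) · (351 - 69) = ½ · 141 · 282 = 19881.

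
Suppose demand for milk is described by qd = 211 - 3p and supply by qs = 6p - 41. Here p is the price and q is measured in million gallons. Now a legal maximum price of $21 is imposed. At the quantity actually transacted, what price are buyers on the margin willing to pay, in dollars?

Without the control the market clears where 211 - 3p = 6p - 41, i.e. p* = 28 and q* = 127.
Since 21 < 28, the ceiling is binding.
At p = 21: qd = 211 - 3·21 = 148 and qs = 6·21 - 41 = 85.
Only 85 units reach the market. On the demand curve, the marginal buyer's willingness to pay at q = 85 is (211 - 85)/3 = 42.

42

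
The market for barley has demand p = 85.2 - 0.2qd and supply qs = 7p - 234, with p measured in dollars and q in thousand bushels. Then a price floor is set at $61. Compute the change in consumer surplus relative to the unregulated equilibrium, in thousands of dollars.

Rearranging demand gives qd = 426 - 5p. Without the control the market clears where 426 - 5p = 7p - 234, i.e. p* = 55 and q* = 151.
The floor of 61 is above the equilibrium price 55, so it binds.
At p = 61: qd = 426 - 5·61 = 121 and qs = 7·61 - 234 = 193.
Consumer surplus without the control is ½ · (85.2 - 55) · 151 = 2280.1.
With the floor, consumers buy 121 units at 61, so CS = ½ · (85.2 - 61) · 121 = 1464.1.
Change in consumer surplus = 1464.1 - 2280.1 = -816.

-816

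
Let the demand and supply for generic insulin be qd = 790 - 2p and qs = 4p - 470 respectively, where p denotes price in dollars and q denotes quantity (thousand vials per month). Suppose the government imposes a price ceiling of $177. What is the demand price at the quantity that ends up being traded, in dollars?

Equilibrium: 790 - 2p = 4p - 470, so 1260 = 6p and p* = 210, q* = 370.
Since 177 < 210, the ceiling is binding.
At p = 177: qd = 790 - 2·177 = 436 and qs = 4·177 - 470 = 238.
Only 238 units reach the market. On the demand curve, the marginal buyer's willingness to pay at q = 238 is (790 - 238)/2 = 276.

276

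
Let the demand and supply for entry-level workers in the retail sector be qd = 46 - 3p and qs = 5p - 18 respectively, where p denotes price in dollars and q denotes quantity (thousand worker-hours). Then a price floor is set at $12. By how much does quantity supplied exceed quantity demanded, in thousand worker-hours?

Equilibrium: 46 - 3p = 5p - 18, so 64 = 8p and p* = 8, q* = 22.
Since 12 > 8, the floor is binding.
At p = 12: qd = 46 - 3·12 = 10 and qs = 5·12 - 18 = 42.
Surplus = qs - qd = 42 - 10 = 32.

32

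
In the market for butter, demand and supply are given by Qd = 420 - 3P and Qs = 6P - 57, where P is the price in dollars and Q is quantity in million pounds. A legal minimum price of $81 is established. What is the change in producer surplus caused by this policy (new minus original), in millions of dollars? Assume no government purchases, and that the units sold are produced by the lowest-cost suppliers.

In a free market, 420 - 3P = 6P - 57 gives the equilibrium P* = 53, Q* = 261.
Because the floor (81) lies above the market-clearing price, it is binding.
At P = 81: Qd = 420 - 3·81 = 177 and Qs = 6·81 - 57 = 429.
Producer surplus without the control is ½ · (53 - 9.5) · 261 = 5676.75.
With the floor, 177 units are sold at 81. The supply price at Q = 177 is 39, so PS = ½ · [(81 - 9.5) + (81 - 39)] · 177 = 10044.75.
Change in producer surplus = 10044.75 - 5676.75 = 4368.

4368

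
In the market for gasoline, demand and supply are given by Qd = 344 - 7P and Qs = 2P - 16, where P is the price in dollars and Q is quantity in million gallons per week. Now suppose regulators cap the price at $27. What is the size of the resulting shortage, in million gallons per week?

117

Without the control the market clears where 344 - 7P = 2P - 16, i.e. P* = 40 and Q* = 64.
Because the ceiling (27) lies below the market-clearing price, it is binding.
At P = 27: Qd = 344 - 7·27 = 155 and Qs = 2·27 - 16 = 38.
Shortage = Qd - Qs = 155 - 38 = 117.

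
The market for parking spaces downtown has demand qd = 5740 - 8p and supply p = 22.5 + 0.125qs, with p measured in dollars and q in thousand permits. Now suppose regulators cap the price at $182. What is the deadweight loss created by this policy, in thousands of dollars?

Rearranging supply gives qs = 8p - 180. Without the control the market clears where 5740 - 8p = 8p - 180, i.e. p* = 370 and q* = 2780.
The ceiling of 182 is below the equilibrium price 370, so it binds.
At p = 182: qd = 5740 - 8·182 = 4284 and qs = 8·182 - 180 = 1276.
Quantity traded falls to 1276. At q = 1276 the demand price is (5740 - 1276)/8 = 558 and the supply price is (180 + 1276)/8 = 182.
Deadweight loss = ½ · (558 - 182) · (2780 - 1276) = ½ · 376 · 1504 = 282752.

282752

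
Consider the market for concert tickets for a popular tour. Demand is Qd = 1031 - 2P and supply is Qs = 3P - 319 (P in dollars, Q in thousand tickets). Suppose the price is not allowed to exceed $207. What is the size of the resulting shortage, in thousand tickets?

In a free market, 1031 - 2P = 3P - 319 gives the equilibrium P* = 270, Q* = 491.
Since 207 < 270, the ceiling is binding.
At P = 207: Qd = 1031 - 2·207 = 617 and Qs = 3·207 - 319 = 302.
Shortage = Qd - Qs = 617 - 302 = 315.

315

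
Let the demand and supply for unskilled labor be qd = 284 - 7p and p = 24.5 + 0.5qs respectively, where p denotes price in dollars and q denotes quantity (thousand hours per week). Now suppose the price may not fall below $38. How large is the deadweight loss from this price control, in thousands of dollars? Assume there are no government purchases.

15.75

Rearranging supply gives qs = 2p - 49. In a free market, 284 - 7p = 2p - 49 gives the equilibrium p* = 37, q* = 25.
Since 38 > 37, the floor is binding.
At p = 38: qd = 284 - 7·38 = 18 and qs = 2·38 - 49 = 27.
Quantity traded falls to 18. At q = 18 the demand price is (284 - 18)/7 = 38 and the supply price is (49 + 18)/2 = 33.5.
Deadweight loss = ½ · (38 - 33.5) · (25 - 18) = ½ · 4.5 · 7 = 15.75.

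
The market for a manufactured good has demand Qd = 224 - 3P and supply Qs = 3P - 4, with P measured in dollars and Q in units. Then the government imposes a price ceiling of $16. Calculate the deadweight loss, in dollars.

Without the control the market clears where 224 - 3P = 3P - 4, i.e. P* = 38 and Q* = 110.
The ceiling of 16 is below the equilibrium price 38, so it binds.
At P = 16: Qd = 224 - 3·16 = 176 and Qs = 3·16 - 4 = 44.
Quantity traded falls to 44. At Q = 44 the demand price is (224 - 44)/3 = 60 and the supply price is (4 + 44)/3 = 16.
Deadweight loss = ½ · (60 - 16) · (110 - 44) = ½ · 44 · 66 = 1452.

1452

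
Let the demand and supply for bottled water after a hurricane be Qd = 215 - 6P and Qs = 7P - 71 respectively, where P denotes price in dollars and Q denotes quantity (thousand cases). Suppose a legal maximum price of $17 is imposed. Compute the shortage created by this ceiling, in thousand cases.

In a free market, 215 - 6P = 7P - 71 gives the equilibrium P* = 22, Q* = 83.
The ceiling of 17 is below the equilibrium price 22, so it binds.
At P = 17: Qd = 215 - 6·17 = 113 and Qs = 7·17 - 71 = 48.
Shortage = Qd - Qs = 113 - 48 = 65.

65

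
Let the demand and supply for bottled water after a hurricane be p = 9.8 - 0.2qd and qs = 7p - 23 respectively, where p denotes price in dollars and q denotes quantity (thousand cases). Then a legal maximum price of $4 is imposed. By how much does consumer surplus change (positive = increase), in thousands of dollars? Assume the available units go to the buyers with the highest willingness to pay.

Rearranging demand gives qd = 49 - 5p. Equilibrium: 49 - 5p = 7p - 23, so 72 = 12p and p* = 6, q* = 19.
The ceiling of 4 is below the equilibrium price 6, so it binds.
At p = 4: qd = 49 - 5·4 = 29 and qs = 7·4 - 23 = 5.
Consumer surplus without the control is ½ · (9.8 - 6) · 19 = 36.1.
With the ceiling, 5 units are sold at 4 (assume they go to the highest-value buyers). The demand price at q = 5 is 8.8, so CS = ½ · [(9.8 - 4) + (8.8 - 4)] · 5 = 26.5.
Change in consumer surplus = 26.5 - 36.1 = -9.6.

-9.6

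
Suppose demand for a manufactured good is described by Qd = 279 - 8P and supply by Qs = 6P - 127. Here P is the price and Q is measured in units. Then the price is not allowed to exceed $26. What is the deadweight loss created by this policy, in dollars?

47.25

Setting quantity demanded equal to quantity supplied, 279 - 8P = 6P - 127, gives P* = 29 and Q* = 47.
Since 26 < 29, the ceiling is binding.
At P = 26: Qd = 279 - 8·26 = 71 and Qs = 6·26 - 127 = 29.
Quantity traded falls to 29. At Q = 29 the demand price is (279 - 29)/8 = 31.25 and the supply price is (127 + 29)/6 = 26.
Deadweight loss = ½ · (31.25 - 26) · (47 - 29) = ½ · 5.25 · 18 = 47.25.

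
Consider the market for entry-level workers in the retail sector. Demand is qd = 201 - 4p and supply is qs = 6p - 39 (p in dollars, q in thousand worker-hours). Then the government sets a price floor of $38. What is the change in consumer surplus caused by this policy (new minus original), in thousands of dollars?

-1078

Setting quantity demanded equal to quantity supplied, 201 - 4p = 6p - 39, gives p* = 24 and q* = 105.
The floor of 38 is above the equilibrium price 24, so it binds.
At p = 38: qd = 201 - 4·38 = 49 and qs = 6·38 - 39 = 189.
Consumer surplus without the control is ½ · (50.25 - 24) · 105 = 1378.125.
With the floor, consumers buy 49 units at 38, so CS = ½ · (50.25 - 38) · 49 = 300.125.
Change in consumer surplus = 300.125 - 1378.125 = -1078.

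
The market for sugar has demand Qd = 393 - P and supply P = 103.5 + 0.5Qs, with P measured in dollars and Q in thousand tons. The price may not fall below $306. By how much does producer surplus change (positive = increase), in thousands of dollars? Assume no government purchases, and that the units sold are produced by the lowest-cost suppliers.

6413

Rearranging supply gives Qs = 2P - 207. In a free market, 393 - P = 2P - 207 gives the equilibrium P* = 200, Q* = 193.
Because the floor (306) lies above the market-clearing price, it is binding.
At P = 306: Qd = 393 - 306 = 87 and Qs = 2·306 - 207 = 405.
Producer surplus without the control is ½ · (200 - 103.5) · 193 = 9312.25.
With the floor, 87 units are sold at 306. The supply price at Q = 87 is 147, so PS = ½ · [(306 - 103.5) + (306 - 147)] · 87 = 15725.25.
Change in producer surplus = 15725.25 - 9312.25 = 6413.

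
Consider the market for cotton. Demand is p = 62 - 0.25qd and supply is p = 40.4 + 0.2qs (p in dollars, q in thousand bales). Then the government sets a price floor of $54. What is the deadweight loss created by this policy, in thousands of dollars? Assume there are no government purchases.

57.6

Rearranging demand gives qd = 248 - 4p; rearranging supply gives qs = 5p - 202. Equilibrium: 248 - 4p = 5p - 202, so 450 = 9p and p* = 50, q* = 48.
The floor of 54 is above the equilibrium price 50, so it binds.
At p = 54: qd = 248 - 4·54 = 32 and qs = 5·54 - 202 = 68.
Quantity traded falls to 32. At q = 32 the demand price is (248 - 32)/4 = 54 and the supply price is (202 + 32)/5 = 46.8.
Deadweight loss = ½ · (54 - 46.8) · (48 - 32) = ½ · 7.2 · 16 = 57.6.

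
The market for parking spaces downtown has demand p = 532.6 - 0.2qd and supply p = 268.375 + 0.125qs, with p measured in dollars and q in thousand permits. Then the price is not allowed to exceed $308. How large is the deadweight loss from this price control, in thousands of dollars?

Rearranging demand gives qd = 2663 - 5p; rearranging supply gives qs = 8p - 2147. Equilibrium: 2663 - 5p = 8p - 2147, so 4810 = 13p and p* = 370, q* = 813.
Since 308 < 370, the ceiling is binding.
At p = 308: qd = 2663 - 5·308 = 1123 and qs = 8·308 - 2147 = 317.
Quantity traded falls to 317. At q = 317 the demand price is (2663 - 317)/5 = 469.2 and the supply price is (2147 + 317)/8 = 308.
Deadweight loss = ½ · (469.2 - 308) · (813 - 317) = ½ · 161.2 · 496 = 39977.6.

39977.6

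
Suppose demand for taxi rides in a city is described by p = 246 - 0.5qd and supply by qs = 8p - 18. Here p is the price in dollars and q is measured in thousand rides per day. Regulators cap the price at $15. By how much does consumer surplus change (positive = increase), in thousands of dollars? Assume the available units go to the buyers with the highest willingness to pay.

Rearranging demand gives qd = 492 - 2p. Equilibrium: 492 - 2p = 8p - 18, so 510 = 10p and p* = 51, q* = 390.
Because the ceiling (15) lies below the market-clearing price, it is binding.
At p = 15: qd = 492 - 2·15 = 462 and qs = 8·15 - 18 = 102.
Consumer surplus without the control is ½ · (246 - 51) · 390 = 38025.
With the ceiling, 102 units are sold at 15 (assume they go to the highest-value buyers). The demand price at q = 102 is 195, so CS = ½ · [(246 - 15) + (195 - 15)] · 102 = 20961.
Change in consumer surplus = 20961 - 38025 = -17064.

-17064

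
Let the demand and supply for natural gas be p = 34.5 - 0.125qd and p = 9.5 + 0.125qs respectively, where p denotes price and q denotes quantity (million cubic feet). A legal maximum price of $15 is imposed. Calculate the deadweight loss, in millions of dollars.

392

Rearranging demand gives qd = 276 - 8p; rearranging supply gives qs = 8p - 76. Without the control the market clears where 276 - 8p = 8p - 76, i.e. p* = 22 and q* = 100.
Because the ceiling (15) lies below the market-clearing price, it is binding.
At p = 15: qd = 276 - 8·15 = 156 and qs = 8·15 - 76 = 44.
Quantity traded falls to 44. At q = 44 the demand price is (276 - 44)/8 = 29 and the supply price is (76 + 44)/8 = 15.
Deadweight loss = ½ · (29 - 15) · (100 - 44) = ½ · 14 · 56 = 392.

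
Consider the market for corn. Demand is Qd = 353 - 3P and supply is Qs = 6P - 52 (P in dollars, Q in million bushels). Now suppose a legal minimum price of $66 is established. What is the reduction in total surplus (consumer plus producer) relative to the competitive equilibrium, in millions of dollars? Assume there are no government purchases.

992.25

Equilibrium: 353 - 3P = 6P - 52, so 405 = 9P and P* = 45, Q* = 218.
The floor of 66 is above the equilibrium price 45, so it binds.
At P = 66: Qd = 353 - 3·66 = 155 and Qs = 6·66 - 52 = 344.
Quantity traded falls to 155. At Q = 155 the demand price is (353 - 155)/3 = 66 and the supply price is (52 + 155)/6 = 34.5.
Deadweight loss = ½ · (66 - 34.5) · (218 - 155) = ½ · 31.5 · 63 = 992.25.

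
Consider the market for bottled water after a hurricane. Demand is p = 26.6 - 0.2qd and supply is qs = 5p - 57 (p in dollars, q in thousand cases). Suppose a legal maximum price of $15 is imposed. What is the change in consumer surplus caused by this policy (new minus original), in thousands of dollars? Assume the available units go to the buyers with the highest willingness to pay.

Rearranging demand gives qd = 133 - 5p. Equilibrium: 133 - 5p = 5p - 57, so 190 = 10p and p* = 19, q* = 38.
Since 15 < 19, the ceiling is binding.
At p = 15: qd = 133 - 5·15 = 58 and qs = 5·15 - 57 = 18.
Consumer surplus without the control is ½ · (26.6 - 19) · 38 = 144.4.
With the ceiling, 18 units are sold at 15 (assume they go to the highest-value buyers). The demand price at q = 18 is 23, so CS = ½ · [(26.6 - 15) + (23 - 15)] · 18 = 176.4.
Change in consumer surplus = 176.4 - 144.4 = 32.

32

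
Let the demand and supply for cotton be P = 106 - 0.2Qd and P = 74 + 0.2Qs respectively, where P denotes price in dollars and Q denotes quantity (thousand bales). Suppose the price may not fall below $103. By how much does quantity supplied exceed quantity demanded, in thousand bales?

Rearranging demand gives Qd = 530 - 5P; rearranging supply gives Qs = 5P - 370. In a free market, 530 - 5P = 5P - 370 gives the equilibrium P* = 90, Q* = 80.
Because the floor (103) lies above the market-clearing price, it is binding.
At P = 103: Qd = 530 - 5·103 = 15 and Qs = 5·103 - 370 = 145.
Surplus = Qs - Qd = 145 - 15 = 130.

130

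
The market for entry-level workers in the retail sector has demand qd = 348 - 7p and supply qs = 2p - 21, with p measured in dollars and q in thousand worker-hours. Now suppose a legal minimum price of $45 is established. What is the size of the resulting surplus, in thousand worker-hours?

36

Setting quantity demanded equal to quantity supplied, 348 - 7p = 2p - 21, gives p* = 41 and q* = 61.
Because the floor (45) lies above the market-clearing price, it is binding.
At p = 45: qd = 348 - 7·45 = 33 and qs = 2·45 - 21 = 69.
Surplus = qs - qd = 69 - 33 = 36.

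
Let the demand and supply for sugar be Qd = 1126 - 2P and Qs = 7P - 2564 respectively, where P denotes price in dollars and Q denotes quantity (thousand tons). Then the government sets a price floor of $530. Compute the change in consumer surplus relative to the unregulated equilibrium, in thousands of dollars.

-22320

In a free market, 1126 - 2P = 7P - 2564 gives the equilibrium P* = 410, Q* = 306.
Because the floor (530) lies above the market-clearing price, it is binding.
At P = 530: Qd = 1126 - 2·530 = 66 and Qs = 7·530 - 2564 = 1146.
Consumer surplus without the control is ½ · (563 - 410) · 306 = 23409.
With the floor, consumers buy 66 units at 530, so CS = ½ · (563 - 530) · 66 = 1089.
Change in consumer surplus = 1089 - 23409 = -22320.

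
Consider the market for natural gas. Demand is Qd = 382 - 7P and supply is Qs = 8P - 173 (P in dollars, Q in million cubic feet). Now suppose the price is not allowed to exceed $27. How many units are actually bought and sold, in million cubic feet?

43

Without the control the market clears where 382 - 7P = 8P - 173, i.e. P* = 37 and Q* = 123.
The ceiling of 27 is below the equilibrium price 37, so it binds.
At P = 27: Qd = 382 - 7·27 = 193 and Qs = 8·27 - 173 = 43.
The quantity actually transacted is the short side, supply: 43.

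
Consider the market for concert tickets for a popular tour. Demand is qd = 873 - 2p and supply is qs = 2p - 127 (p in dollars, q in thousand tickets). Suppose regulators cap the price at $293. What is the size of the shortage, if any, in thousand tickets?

In a free market, 873 - 2p = 2p - 127 gives the equilibrium p* = 250, q* = 373.
Since 293 is above p* = 250, the ceiling does not bind and the free-market outcome prevails.
Since the control does not bind, there is no shortage.

0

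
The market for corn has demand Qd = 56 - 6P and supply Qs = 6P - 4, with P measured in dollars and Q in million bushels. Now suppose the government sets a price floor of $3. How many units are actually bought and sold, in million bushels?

26

Setting quantity demanded equal to quantity supplied, 56 - 6P = 6P - 4, gives P* = 5 and Q* = 26.
The floor of 3 is below the equilibrium price 5, so it is not binding; the market clears at P* = 5, Q* = 26.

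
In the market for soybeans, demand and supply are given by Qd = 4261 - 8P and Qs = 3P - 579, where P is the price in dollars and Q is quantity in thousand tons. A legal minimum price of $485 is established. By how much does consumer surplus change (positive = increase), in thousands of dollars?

-25245

In a free market, 4261 - 8P = 3P - 579 gives the equilibrium P* = 440, Q* = 741.
Since 485 > 440, the floor is binding.
At P = 485: Qd = 4261 - 8·485 = 381 and Qs = 3·485 - 579 = 876.
Consumer surplus without the control is ½ · (532.625 - 440) · 741 = 34317.5625.
With the floor, consumers buy 381 units at 485, so CS = ½ · (532.625 - 485) · 381 = 9072.5625.
Change in consumer surplus = 9072.5625 - 34317.5625 = -25245.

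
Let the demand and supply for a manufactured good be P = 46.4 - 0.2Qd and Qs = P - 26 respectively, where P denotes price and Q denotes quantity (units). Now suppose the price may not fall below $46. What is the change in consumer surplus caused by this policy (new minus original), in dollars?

Rearranging demand gives Qd = 232 - 5P. Without the control the market clears where 232 - 5P = P - 26, i.e. P* = 43 and Q* = 17.
The floor of 46 is above the equilibrium price 43, so it binds.
At P = 46: Qd = 232 - 5·46 = 2 and Qs = 46 - 26 = 20.
Consumer surplus without the control is ½ · (46.4 - 43) · 17 = 28.9.
With the floor, consumers buy 2 units at 46, so CS = ½ · (46.4 - 46) · 2 = 0.4.
Change in consumer surplus = 0.4 - 28.9 = -28.5.

-28.5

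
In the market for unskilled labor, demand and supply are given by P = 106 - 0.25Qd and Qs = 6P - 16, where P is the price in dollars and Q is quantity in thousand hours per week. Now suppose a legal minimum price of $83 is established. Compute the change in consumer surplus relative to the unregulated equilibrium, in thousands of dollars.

Rearranging demand gives Qd = 424 - 4P. Setting quantity demanded equal to quantity supplied, 424 - 4P = 6P - 16, gives P* = 44 and Q* = 248.
Since 83 > 44, the floor is binding.
At P = 83: Qd = 424 - 4·83 = 92 and Qs = 6·83 - 16 = 482.
Consumer surplus without the control is ½ · (106 - 44) · 248 = 7688.
With the floor, consumers buy 92 units at 83, so CS = ½ · (106 - 83) · 92 = 1058.
Change in consumer surplus = 1058 - 7688 = -6630.

-6630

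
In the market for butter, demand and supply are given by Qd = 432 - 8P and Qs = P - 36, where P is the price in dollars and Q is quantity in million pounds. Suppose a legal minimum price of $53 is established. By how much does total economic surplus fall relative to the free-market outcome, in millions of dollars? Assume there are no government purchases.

Without the control the market clears where 432 - 8P = P - 36, i.e. P* = 52 and Q* = 16.
Since 53 > 52, the floor is binding.
At P = 53: Qd = 432 - 8·53 = 8 and Qs = 53 - 36 = 17.
Quantity traded falls to 8. At Q = 8 the demand price is (432 - 8)/8 = 53 and the supply price is 36 + 8 = 44.
Deadweight loss = ½ · (53 - 44) · (16 - 8) = ½ · 9 · 8 = 36.

36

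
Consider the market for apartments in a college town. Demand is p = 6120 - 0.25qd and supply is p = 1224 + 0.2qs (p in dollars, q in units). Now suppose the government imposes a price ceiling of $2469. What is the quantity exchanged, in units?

Rearranging demand gives qd = 24480 - 4p; rearranging supply gives qs = 5p - 6120. In a free market, 24480 - 4p = 5p - 6120 gives the equilibrium p* = 3400, q* = 10880.
Because the ceiling (2469) lies below the market-clearing price, it is binding.
At p = 2469: qd = 24480 - 4·2469 = 14604 and qs = 5·2469 - 6120 = 6225.
The quantity actually transacted is the short side, supply: 6225.

6225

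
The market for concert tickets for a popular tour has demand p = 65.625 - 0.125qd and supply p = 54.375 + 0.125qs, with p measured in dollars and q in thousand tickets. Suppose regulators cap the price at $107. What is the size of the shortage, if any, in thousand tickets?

Rearranging demand gives qd = 525 - 8p; rearranging supply gives qs = 8p - 435. In a free market, 525 - 8p = 8p - 435 gives the equilibrium p* = 60, q* = 45.
The ceiling of 107 is above the equilibrium price 60, so it is not binding; the market clears at p* = 60, q* = 45.
Since the control does not bind, there is no shortage.

0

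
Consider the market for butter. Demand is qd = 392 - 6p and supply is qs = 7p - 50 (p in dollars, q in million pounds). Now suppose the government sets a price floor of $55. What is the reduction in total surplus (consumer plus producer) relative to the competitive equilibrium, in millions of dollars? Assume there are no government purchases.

Setting quantity demanded equal to quantity supplied, 392 - 6p = 7p - 50, gives p* = 34 and q* = 188.
Since 55 > 34, the floor is binding.
At p = 55: qd = 392 - 6·55 = 62 and qs = 7·55 - 50 = 335.
Quantity traded falls to 62. At q = 62 the demand price is (392 - 62)/6 = 55 and the supply price is (50 + 62)/7 = 16.
Deadweight loss = ½ · (55 - 16) · (188 - 62) = ½ · 39 · 126 = 2457.

2457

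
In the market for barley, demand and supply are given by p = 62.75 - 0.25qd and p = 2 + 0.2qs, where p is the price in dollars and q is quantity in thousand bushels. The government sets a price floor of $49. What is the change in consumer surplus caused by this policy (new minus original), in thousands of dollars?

-1900

Rearranging demand gives qd = 251 - 4p; rearranging supply gives qs = 5p - 10. Setting quantity demanded equal to quantity supplied, 251 - 4p = 5p - 10, gives p* = 29 and q* = 135.
Since 49 > 29, the floor is binding.
At p = 49: qd = 251 - 4·49 = 55 and qs = 5·49 - 10 = 235.
Consumer surplus without the control is ½ · (62.75 - 29) · 135 = 2278.125.
With the floor, consumers buy 55 units at 49, so CS = ½ · (62.75 - 49) · 55 = 378.125.
Change in consumer surplus = 378.125 - 2278.125 = -1900.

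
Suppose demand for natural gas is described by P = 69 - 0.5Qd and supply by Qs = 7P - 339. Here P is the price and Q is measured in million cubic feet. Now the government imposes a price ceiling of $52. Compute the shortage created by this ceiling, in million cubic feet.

Rearranging demand gives Qd = 138 - 2P. Setting quantity demanded equal to quantity supplied, 138 - 2P = 7P - 339, gives P* = 53 and Q* = 32.
Since 52 < 53, the ceiling is binding.
At P = 52: Qd = 138 - 2·52 = 34 and Qs = 7·52 - 339 = 25.
Shortage = Qd - Qs = 34 - 25 = 9.

9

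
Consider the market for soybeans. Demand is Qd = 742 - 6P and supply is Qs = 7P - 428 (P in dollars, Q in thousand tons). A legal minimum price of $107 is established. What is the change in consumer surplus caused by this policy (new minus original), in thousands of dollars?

Without the control the market clears where 742 - 6P = 7P - 428, i.e. P* = 90 and Q* = 202.
Since 107 > 90, the floor is binding.
At P = 107: Qd = 742 - 6·107 = 100 and Qs = 7·107 - 428 = 321.
Consumer surplus without the control is ½ · (371/3 - 90) · 202 = 10201/3.
With the floor, consumers buy 100 units at 107, so CS = ½ · (371/3 - 107) · 100 = 2500/3.
Change in consumer surplus = 2500/3 - 10201/3 = -2567.

-2567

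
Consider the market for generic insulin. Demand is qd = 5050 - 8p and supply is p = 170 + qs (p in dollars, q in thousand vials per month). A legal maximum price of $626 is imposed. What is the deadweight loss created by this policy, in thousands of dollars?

0

Rearranging supply gives qs = p - 170. In a free market, 5050 - 8p = p - 170 gives the equilibrium p* = 580, q* = 410.
Since 626 is above p* = 580, the ceiling does not bind and the free-market outcome prevails.
Since the control does not bind, no trades are prevented and deadweight loss is zero.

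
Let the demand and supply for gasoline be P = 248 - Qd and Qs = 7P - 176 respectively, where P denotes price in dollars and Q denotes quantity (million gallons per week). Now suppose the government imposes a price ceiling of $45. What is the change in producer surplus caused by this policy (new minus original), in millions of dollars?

-1336

Rearranging demand gives Qd = 248 - P. Without the control the market clears where 248 - P = 7P - 176, i.e. P* = 53 and Q* = 195.
The ceiling of 45 is below the equilibrium price 53, so it binds.
At P = 45: Qd = 248 - 45 = 203 and Qs = 7·45 - 176 = 139.
Producer surplus without the control is ½ · (53 - 176/7) · 195 = 38025/14.
With the ceiling, producers sell 139 units at 45, so PS = ½ · (45 - 176/7) · 139 = 19321/14.
Change in producer surplus = 19321/14 - 38025/14 = -1336.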